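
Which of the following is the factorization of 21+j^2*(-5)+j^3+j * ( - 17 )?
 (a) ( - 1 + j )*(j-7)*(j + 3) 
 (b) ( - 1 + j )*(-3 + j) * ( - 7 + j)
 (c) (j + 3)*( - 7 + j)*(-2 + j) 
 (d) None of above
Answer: a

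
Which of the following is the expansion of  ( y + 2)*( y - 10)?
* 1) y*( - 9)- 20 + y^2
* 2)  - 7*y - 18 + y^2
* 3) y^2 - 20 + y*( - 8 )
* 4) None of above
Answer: 3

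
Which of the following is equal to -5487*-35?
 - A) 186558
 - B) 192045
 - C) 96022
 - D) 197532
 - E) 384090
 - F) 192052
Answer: B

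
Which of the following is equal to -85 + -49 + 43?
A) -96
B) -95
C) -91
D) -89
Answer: C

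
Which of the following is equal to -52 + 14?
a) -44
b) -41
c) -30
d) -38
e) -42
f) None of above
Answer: d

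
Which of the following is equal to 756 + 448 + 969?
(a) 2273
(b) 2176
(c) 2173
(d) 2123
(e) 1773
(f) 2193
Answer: c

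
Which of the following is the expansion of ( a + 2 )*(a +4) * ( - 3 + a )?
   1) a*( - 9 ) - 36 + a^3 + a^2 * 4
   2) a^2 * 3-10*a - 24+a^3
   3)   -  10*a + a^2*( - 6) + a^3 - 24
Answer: 2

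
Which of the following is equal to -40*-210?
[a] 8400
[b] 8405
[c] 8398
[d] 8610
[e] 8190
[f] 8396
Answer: a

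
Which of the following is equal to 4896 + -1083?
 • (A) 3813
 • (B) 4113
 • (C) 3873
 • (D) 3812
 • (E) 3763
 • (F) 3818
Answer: A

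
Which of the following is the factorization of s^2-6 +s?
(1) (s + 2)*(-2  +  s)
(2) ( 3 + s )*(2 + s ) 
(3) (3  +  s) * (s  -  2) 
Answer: 3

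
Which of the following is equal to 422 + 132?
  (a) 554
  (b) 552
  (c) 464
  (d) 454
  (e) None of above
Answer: a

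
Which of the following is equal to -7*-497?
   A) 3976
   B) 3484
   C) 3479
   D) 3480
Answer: C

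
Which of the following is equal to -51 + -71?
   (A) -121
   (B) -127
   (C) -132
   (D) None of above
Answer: D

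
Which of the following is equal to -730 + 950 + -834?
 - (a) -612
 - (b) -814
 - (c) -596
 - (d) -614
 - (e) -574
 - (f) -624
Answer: d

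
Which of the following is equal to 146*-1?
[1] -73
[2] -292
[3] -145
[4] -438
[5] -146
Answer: 5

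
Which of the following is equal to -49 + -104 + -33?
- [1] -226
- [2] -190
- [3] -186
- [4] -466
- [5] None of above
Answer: 3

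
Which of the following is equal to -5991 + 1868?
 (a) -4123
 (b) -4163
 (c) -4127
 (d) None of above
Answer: a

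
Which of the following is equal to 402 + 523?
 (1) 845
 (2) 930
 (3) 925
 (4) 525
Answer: 3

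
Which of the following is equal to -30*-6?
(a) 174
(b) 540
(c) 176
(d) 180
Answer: d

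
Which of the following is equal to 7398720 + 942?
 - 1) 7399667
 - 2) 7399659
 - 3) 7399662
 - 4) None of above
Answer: 3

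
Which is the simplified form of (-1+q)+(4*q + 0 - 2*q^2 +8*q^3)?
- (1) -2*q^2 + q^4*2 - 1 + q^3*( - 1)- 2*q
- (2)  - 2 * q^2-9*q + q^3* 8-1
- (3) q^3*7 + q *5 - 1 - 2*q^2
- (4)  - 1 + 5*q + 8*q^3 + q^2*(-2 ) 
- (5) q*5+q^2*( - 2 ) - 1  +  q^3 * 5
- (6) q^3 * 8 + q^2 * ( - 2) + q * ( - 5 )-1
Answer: 4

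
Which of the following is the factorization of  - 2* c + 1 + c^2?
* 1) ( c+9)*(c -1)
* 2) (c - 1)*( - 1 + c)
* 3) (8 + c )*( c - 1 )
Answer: 2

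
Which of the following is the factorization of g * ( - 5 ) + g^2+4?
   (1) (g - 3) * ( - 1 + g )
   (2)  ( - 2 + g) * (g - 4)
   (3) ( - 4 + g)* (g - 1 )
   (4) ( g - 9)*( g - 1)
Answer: 3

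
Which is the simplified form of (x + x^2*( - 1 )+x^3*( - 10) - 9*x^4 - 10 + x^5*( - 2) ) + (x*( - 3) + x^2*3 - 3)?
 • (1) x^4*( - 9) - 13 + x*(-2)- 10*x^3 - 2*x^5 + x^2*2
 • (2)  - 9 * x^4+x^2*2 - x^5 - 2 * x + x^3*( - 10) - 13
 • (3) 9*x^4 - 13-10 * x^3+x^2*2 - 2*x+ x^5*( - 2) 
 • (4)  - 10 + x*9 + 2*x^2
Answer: 1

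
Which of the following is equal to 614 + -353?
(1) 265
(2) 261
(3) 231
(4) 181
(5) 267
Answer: 2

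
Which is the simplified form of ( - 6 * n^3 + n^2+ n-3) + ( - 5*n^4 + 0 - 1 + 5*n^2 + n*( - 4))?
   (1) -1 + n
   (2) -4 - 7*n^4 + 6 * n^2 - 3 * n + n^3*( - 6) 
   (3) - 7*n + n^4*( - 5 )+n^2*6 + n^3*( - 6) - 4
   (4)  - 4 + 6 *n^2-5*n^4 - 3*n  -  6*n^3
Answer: 4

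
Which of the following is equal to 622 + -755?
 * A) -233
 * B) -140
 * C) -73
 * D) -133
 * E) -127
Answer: D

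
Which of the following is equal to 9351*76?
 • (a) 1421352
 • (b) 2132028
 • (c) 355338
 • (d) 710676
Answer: d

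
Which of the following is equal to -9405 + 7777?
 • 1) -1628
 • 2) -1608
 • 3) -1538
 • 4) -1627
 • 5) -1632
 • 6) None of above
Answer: 1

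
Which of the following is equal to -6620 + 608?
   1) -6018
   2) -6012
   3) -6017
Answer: 2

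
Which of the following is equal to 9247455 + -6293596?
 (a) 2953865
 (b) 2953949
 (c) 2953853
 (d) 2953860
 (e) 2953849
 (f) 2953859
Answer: f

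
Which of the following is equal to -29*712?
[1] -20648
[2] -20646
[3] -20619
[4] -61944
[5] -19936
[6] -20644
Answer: 1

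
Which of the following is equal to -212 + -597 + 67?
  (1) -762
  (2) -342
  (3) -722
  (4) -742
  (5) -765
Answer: 4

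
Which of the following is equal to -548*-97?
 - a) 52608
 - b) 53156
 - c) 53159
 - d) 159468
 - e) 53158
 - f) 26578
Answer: b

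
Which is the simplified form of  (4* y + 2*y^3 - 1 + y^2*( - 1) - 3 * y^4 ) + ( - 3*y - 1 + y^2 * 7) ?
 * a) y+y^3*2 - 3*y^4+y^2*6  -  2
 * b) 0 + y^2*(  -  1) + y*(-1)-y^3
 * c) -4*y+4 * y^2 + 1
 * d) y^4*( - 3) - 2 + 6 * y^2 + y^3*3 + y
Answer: a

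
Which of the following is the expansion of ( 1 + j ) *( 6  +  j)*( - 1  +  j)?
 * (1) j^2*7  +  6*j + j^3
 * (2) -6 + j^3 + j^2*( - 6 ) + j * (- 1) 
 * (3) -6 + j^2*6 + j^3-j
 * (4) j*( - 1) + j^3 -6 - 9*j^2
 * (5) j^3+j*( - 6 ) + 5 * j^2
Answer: 3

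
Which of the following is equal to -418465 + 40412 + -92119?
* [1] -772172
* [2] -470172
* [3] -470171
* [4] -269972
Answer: 2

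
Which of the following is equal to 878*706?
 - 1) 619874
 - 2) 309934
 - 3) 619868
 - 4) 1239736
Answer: 3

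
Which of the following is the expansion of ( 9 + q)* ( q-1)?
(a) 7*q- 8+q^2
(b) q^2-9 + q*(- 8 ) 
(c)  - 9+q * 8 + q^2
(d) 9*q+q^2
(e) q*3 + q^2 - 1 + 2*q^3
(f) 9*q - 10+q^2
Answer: c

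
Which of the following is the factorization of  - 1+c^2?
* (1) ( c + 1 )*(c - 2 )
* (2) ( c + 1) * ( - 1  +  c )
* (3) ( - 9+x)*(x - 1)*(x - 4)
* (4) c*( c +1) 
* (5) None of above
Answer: 2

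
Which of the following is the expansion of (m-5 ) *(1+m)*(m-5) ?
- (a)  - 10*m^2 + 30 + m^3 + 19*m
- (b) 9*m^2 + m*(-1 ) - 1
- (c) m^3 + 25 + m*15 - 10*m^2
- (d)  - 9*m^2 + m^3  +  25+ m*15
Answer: d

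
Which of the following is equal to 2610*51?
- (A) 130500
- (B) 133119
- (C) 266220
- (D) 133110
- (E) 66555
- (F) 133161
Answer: D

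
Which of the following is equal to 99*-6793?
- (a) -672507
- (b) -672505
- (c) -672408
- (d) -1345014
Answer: a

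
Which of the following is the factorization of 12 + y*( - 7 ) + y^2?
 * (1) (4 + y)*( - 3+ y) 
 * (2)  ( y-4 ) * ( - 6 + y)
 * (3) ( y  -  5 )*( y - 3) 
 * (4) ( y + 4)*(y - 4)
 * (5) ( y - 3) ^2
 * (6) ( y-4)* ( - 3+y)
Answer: 6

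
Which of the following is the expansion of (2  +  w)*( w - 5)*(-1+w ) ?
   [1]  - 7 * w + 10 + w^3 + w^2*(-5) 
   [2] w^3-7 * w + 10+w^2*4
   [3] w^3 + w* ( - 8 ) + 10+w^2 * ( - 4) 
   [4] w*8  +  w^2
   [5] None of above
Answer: 5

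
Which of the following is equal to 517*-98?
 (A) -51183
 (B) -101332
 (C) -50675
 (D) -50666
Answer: D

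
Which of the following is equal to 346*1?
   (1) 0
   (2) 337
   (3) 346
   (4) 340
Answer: 3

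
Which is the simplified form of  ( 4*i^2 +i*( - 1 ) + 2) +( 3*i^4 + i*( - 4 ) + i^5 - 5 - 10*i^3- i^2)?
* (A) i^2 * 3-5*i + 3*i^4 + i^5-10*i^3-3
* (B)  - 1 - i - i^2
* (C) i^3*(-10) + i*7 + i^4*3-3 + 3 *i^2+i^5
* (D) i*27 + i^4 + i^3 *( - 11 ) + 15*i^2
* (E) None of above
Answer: A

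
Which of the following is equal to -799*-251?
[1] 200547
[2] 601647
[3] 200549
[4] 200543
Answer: 3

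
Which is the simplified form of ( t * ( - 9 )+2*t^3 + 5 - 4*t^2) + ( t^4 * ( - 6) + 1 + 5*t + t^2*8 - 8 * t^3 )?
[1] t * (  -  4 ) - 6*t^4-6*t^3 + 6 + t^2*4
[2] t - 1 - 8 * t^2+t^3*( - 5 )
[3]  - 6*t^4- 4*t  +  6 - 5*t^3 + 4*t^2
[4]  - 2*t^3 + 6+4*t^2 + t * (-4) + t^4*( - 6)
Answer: 1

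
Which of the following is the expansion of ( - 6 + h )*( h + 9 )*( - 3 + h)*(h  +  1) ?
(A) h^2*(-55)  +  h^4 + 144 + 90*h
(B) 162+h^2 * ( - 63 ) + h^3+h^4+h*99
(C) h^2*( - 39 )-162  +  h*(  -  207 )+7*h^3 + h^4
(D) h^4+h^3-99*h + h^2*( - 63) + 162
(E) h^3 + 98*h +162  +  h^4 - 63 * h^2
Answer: B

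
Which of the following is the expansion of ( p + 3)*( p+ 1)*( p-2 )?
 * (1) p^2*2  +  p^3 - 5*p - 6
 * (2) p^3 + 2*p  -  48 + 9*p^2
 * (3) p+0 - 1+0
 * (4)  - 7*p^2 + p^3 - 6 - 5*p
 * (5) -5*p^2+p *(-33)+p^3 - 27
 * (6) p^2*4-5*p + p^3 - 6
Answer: 1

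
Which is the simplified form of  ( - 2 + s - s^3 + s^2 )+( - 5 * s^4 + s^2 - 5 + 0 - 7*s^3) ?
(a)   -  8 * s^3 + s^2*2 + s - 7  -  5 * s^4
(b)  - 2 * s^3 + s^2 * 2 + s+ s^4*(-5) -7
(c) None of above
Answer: a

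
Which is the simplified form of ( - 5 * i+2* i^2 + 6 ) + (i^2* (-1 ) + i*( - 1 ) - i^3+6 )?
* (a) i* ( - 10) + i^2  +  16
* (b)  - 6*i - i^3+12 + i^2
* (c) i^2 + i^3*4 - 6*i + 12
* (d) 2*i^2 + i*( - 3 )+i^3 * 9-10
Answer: b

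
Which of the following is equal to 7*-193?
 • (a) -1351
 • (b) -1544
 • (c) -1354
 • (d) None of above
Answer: a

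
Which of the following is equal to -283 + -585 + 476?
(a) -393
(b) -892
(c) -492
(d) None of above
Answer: d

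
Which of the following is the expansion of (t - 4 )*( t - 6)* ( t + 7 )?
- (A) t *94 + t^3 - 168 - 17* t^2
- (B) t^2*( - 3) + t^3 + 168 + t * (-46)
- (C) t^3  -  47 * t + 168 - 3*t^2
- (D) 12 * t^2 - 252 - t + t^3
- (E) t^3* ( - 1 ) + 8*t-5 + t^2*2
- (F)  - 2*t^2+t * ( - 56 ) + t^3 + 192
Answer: B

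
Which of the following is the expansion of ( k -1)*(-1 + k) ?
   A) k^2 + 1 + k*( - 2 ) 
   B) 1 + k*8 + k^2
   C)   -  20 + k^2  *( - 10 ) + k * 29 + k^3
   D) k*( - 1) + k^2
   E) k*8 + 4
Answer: A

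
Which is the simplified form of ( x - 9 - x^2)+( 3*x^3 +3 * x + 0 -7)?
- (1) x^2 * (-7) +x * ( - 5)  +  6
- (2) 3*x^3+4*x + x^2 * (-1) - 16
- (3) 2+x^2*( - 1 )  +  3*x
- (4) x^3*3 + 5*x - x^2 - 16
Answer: 2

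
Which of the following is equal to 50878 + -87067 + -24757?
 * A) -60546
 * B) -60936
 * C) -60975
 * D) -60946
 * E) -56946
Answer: D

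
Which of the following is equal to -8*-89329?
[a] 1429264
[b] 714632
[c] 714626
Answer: b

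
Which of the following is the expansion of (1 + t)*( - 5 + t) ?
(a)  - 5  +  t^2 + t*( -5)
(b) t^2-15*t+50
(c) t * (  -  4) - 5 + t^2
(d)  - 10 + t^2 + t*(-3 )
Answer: c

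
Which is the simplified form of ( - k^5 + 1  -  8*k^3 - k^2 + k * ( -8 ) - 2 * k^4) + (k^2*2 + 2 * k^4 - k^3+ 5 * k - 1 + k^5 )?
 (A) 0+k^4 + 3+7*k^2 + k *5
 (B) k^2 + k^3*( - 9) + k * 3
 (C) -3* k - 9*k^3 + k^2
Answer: C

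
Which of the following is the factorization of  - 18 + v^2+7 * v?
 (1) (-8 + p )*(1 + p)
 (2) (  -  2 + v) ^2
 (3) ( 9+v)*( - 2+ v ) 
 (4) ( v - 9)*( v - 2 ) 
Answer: 3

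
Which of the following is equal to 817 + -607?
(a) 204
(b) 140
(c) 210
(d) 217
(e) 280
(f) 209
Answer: c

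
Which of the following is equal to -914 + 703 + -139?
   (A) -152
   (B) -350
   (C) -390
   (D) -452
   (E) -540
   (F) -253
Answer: B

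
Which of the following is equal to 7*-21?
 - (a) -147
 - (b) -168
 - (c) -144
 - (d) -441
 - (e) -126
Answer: a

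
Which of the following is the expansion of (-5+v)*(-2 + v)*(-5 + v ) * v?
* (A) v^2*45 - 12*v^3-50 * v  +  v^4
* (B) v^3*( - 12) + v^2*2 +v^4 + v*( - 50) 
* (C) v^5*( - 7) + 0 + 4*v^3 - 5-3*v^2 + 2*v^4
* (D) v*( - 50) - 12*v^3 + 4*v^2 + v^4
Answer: A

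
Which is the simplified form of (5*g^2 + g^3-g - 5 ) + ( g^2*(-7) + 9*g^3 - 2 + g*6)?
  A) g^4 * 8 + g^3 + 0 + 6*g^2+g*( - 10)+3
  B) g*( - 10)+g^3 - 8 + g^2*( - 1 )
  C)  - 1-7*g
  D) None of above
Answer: D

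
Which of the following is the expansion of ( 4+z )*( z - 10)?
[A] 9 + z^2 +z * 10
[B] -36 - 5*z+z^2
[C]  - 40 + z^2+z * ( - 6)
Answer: C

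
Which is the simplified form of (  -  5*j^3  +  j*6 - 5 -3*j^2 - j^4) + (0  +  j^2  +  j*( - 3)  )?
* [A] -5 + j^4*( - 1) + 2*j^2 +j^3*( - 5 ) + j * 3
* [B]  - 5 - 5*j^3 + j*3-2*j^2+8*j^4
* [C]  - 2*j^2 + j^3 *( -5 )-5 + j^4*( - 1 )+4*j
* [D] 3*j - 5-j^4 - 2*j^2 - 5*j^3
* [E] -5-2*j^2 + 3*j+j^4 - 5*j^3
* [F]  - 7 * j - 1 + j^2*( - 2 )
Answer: D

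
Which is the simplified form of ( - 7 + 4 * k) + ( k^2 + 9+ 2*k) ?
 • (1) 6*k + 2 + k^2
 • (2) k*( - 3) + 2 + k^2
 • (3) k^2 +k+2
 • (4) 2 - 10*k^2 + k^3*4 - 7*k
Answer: 1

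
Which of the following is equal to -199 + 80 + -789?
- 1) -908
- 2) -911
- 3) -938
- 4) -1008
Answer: 1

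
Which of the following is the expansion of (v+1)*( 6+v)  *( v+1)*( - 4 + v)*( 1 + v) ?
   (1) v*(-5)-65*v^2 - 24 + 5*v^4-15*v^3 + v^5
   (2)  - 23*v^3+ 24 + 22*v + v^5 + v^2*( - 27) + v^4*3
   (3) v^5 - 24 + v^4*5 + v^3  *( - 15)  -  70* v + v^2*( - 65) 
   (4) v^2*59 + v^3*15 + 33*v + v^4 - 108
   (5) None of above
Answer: 3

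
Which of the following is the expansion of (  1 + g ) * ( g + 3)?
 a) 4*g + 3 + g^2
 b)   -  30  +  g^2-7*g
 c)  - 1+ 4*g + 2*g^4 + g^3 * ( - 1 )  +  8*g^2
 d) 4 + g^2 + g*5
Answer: a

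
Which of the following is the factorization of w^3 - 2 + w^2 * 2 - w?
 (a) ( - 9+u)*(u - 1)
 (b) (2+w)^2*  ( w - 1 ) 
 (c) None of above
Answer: c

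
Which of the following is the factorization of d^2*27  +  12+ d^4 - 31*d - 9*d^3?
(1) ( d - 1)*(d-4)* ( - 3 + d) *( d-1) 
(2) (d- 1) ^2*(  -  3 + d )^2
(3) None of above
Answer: 1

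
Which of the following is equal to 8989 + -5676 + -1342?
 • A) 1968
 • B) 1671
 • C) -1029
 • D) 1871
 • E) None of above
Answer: E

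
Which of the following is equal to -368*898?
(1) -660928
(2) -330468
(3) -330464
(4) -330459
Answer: 3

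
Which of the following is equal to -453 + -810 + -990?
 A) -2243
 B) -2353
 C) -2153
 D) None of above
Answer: D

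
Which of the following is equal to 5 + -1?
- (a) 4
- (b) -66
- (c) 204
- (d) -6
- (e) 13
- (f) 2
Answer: a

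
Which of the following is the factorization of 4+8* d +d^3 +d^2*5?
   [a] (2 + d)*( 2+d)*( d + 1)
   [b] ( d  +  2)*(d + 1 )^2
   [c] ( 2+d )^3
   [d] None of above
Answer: a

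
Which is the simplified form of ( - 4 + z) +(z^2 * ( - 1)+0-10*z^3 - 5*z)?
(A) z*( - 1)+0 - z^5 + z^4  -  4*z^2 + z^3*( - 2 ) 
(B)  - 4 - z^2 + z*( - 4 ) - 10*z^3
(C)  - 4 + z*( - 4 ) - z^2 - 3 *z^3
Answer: B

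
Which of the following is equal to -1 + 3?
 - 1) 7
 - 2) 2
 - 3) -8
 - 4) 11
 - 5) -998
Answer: 2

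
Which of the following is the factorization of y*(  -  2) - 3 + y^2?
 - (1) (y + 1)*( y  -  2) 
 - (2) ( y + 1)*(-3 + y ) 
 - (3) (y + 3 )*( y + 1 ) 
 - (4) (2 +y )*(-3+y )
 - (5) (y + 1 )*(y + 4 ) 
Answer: 2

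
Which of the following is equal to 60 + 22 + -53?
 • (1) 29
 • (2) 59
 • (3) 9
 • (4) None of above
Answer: 1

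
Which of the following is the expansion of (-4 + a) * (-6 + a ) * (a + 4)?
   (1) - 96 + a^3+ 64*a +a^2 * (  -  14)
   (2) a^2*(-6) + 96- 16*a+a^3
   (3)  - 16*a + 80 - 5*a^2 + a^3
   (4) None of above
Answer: 2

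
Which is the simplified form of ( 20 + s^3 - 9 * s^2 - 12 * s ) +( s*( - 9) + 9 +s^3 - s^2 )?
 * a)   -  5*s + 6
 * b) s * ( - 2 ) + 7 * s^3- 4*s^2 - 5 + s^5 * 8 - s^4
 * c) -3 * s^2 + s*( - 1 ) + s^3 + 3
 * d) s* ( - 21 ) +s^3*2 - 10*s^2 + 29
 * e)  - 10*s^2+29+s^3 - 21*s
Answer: d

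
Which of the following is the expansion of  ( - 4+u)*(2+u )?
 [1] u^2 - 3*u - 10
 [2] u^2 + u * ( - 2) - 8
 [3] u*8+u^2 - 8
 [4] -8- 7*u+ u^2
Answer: 2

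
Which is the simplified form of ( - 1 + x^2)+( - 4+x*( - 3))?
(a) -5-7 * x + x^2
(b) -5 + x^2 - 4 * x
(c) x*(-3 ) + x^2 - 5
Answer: c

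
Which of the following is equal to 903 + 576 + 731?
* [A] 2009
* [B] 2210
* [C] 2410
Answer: B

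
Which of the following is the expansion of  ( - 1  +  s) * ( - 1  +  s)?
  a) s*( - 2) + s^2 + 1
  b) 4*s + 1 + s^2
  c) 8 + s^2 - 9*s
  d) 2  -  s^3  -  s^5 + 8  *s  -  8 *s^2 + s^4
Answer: a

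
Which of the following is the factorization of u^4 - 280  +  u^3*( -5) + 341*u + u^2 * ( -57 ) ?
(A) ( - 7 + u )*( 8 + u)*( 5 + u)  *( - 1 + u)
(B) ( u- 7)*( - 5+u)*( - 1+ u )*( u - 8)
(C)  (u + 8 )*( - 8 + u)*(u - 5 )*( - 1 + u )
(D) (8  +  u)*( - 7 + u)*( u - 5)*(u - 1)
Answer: D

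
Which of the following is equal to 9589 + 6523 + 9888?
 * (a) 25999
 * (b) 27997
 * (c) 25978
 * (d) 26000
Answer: d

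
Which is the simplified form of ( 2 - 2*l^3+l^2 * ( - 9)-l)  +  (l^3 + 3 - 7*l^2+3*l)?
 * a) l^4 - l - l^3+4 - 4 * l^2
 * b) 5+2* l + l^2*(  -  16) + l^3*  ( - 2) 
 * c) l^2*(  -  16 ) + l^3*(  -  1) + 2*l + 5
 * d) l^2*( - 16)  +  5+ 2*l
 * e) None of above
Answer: c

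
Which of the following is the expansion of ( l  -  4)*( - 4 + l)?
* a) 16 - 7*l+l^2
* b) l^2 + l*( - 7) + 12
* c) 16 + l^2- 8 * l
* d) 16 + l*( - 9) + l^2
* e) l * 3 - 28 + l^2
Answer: c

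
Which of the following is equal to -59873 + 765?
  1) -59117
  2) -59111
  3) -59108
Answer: 3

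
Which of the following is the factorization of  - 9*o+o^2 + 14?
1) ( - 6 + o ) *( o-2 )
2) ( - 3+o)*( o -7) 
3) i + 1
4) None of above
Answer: 4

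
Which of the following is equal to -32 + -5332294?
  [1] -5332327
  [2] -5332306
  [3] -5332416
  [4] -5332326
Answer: 4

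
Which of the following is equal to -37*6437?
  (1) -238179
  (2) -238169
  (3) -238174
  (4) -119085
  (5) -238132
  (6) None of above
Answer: 2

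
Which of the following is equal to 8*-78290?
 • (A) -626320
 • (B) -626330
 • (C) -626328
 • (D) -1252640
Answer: A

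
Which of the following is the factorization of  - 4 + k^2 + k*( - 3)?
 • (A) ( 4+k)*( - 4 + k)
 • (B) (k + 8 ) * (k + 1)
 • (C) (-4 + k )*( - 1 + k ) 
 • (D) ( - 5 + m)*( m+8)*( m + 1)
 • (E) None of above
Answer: E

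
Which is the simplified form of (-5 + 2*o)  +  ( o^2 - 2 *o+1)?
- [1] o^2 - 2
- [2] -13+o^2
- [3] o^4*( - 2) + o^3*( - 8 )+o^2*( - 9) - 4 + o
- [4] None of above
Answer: 4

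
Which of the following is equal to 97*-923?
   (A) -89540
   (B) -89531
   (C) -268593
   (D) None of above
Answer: B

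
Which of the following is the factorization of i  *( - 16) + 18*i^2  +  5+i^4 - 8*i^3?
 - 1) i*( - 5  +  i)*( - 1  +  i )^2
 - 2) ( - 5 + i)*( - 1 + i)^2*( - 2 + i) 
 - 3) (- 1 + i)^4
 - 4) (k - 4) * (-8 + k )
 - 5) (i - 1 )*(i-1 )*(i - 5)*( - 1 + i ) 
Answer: 5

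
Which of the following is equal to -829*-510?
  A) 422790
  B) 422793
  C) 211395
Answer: A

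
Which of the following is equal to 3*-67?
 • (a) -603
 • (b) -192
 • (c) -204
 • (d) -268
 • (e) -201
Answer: e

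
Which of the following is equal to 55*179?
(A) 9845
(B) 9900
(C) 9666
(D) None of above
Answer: A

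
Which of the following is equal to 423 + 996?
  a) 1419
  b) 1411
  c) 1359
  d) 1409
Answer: a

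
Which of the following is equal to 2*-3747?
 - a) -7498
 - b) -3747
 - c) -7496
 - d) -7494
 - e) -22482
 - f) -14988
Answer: d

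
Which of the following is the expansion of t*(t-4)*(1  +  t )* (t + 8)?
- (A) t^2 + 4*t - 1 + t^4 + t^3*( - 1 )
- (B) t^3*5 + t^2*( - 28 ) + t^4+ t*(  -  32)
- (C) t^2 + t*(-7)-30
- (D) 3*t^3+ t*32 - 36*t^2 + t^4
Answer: B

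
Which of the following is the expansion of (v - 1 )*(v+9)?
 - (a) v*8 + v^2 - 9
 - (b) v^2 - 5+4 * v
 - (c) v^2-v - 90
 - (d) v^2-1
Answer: a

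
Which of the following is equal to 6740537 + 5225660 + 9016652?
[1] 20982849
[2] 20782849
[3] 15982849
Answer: 1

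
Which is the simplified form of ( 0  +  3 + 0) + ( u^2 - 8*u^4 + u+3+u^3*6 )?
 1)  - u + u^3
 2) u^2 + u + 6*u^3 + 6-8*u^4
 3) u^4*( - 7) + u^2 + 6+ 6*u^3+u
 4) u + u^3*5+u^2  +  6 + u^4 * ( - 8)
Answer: 2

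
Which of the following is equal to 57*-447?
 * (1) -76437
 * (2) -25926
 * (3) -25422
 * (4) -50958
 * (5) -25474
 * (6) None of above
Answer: 6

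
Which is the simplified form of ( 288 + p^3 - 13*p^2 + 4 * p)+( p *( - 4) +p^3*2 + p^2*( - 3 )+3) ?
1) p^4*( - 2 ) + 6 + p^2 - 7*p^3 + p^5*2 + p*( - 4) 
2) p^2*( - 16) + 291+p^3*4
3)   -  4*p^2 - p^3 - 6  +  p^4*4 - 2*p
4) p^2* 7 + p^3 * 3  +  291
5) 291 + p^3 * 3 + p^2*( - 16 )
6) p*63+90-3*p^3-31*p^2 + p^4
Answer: 5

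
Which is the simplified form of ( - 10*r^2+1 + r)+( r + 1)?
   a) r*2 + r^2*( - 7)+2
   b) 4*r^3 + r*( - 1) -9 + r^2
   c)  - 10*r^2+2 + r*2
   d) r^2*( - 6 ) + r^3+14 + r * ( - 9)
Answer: c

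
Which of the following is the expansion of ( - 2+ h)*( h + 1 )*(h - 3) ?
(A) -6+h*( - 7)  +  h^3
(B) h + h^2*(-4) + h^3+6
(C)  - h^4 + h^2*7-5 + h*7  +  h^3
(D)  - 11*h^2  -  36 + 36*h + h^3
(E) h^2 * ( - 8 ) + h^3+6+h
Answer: B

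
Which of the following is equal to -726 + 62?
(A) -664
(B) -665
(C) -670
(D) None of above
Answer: A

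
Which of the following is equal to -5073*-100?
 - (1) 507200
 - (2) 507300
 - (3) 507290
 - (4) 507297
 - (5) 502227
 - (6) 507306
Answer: 2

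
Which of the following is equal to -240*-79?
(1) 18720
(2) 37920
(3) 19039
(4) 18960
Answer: 4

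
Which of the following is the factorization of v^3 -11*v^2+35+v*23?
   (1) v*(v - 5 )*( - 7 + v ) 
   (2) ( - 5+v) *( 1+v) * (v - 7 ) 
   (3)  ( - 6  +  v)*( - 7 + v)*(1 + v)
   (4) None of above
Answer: 2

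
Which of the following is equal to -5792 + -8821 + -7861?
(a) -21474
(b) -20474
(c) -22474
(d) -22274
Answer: c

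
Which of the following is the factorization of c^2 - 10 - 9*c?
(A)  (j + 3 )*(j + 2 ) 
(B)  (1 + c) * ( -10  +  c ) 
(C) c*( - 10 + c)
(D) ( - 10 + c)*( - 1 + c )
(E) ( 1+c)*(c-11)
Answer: B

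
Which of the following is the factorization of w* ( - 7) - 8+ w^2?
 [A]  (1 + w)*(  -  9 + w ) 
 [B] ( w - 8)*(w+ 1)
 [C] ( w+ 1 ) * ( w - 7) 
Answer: B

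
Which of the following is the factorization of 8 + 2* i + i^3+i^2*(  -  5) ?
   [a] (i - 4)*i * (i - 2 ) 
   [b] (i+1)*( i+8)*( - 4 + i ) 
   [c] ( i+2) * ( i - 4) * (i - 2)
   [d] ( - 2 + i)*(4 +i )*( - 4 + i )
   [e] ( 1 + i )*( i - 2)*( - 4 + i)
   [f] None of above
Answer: e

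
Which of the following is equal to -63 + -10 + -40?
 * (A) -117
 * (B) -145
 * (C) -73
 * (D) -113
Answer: D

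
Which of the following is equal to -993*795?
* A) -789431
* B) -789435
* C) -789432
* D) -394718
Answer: B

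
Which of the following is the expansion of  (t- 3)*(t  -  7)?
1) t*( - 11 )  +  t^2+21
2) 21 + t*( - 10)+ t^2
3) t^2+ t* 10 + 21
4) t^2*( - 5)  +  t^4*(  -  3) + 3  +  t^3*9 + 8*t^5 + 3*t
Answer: 2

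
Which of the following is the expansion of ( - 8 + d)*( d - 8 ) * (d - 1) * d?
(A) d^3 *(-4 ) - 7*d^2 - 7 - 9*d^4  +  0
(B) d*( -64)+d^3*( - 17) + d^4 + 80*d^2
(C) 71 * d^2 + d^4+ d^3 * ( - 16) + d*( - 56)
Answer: B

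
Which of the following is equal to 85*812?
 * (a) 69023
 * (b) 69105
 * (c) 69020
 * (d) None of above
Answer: c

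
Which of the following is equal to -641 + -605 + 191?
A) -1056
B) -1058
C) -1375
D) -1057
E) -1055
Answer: E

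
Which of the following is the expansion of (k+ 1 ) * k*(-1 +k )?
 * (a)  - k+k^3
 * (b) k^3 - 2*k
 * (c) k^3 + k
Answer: a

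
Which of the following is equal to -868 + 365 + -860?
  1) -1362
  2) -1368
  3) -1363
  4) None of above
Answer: 3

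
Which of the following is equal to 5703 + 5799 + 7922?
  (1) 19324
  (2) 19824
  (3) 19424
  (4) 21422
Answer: 3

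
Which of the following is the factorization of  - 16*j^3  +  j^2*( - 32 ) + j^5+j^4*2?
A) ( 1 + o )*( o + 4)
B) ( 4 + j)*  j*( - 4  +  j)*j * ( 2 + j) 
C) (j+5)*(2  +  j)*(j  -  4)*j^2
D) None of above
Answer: B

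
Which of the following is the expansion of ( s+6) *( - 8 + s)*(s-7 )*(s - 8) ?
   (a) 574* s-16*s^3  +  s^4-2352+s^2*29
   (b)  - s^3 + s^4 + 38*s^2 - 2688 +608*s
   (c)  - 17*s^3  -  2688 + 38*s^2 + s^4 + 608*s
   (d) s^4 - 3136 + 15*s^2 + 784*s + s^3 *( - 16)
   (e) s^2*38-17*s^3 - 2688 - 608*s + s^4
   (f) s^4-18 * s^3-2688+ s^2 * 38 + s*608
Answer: c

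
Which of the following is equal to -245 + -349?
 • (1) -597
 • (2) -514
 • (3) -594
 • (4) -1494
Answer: 3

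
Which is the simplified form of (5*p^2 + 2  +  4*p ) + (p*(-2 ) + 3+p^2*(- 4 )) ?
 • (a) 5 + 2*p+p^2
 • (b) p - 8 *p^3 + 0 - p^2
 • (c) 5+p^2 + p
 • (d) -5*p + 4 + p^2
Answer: a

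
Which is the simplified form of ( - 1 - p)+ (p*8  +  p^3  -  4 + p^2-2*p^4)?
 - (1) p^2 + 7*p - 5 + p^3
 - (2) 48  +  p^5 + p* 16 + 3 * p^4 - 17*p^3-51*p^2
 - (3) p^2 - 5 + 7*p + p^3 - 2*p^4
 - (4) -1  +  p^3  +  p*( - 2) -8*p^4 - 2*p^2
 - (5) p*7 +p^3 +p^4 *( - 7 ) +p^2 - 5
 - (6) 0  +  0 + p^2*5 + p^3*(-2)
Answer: 3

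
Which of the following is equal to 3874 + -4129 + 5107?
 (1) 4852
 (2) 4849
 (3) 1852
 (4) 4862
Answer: 1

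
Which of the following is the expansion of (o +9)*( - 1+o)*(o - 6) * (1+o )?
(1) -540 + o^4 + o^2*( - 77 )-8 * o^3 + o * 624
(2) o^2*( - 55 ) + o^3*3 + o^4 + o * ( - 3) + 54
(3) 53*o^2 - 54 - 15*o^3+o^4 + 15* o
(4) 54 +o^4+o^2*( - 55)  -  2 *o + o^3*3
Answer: 2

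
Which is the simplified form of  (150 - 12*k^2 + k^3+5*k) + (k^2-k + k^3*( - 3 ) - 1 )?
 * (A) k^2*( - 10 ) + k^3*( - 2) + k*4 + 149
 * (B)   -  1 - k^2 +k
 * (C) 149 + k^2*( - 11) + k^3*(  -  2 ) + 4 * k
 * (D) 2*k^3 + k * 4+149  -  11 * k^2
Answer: C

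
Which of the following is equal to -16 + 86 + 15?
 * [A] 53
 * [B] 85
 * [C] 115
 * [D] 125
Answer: B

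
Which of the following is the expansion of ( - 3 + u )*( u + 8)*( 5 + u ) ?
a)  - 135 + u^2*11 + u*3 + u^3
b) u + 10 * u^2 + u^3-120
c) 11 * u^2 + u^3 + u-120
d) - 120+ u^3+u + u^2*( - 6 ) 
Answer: b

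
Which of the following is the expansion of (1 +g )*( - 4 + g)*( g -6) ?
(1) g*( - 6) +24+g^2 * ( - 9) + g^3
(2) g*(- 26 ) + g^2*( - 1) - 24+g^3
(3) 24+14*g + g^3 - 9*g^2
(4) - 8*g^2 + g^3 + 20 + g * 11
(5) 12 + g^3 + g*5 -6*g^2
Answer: 3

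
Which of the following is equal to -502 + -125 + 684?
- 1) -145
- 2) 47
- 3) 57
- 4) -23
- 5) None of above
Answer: 3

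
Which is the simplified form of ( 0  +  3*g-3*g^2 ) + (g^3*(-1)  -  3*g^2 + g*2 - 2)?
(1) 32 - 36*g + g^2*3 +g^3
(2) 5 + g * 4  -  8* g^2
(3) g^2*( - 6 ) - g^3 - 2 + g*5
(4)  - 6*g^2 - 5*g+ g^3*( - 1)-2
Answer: 3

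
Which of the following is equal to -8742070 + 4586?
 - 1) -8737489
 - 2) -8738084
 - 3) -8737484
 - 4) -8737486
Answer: 3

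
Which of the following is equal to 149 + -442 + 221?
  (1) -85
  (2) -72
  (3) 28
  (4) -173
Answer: 2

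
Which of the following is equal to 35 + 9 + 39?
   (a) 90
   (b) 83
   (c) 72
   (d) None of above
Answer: b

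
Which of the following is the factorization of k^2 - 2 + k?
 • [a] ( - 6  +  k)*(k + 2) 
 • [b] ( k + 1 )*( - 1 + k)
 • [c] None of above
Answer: c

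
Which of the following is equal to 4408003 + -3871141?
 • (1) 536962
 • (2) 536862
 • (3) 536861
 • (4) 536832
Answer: 2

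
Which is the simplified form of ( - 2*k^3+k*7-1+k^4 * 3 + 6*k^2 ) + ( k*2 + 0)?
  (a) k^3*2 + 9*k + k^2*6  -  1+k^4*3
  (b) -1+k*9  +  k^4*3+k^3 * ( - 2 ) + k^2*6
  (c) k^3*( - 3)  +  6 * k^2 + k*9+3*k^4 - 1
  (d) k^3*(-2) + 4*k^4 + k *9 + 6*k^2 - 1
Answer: b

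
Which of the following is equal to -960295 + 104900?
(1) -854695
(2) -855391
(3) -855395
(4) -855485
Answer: 3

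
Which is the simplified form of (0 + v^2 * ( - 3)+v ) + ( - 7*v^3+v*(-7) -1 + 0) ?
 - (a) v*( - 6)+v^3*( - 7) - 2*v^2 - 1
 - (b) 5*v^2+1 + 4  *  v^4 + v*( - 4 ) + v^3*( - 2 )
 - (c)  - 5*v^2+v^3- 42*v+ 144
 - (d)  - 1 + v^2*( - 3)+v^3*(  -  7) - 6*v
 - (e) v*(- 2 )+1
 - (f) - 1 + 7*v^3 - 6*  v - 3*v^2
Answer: d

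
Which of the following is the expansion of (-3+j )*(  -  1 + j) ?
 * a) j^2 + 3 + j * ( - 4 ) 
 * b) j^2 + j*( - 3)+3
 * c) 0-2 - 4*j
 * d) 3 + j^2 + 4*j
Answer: a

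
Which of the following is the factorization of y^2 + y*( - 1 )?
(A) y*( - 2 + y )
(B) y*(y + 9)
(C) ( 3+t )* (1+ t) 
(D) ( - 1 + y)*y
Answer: D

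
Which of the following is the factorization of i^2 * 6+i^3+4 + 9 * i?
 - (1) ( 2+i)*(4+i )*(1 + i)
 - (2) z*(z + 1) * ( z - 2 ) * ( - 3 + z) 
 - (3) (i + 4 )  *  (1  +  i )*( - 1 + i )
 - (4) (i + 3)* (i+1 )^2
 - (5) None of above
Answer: 5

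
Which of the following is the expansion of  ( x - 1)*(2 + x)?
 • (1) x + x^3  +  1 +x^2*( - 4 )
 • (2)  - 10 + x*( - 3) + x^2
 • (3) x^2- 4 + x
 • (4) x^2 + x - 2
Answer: 4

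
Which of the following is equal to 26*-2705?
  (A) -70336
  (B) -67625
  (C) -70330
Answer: C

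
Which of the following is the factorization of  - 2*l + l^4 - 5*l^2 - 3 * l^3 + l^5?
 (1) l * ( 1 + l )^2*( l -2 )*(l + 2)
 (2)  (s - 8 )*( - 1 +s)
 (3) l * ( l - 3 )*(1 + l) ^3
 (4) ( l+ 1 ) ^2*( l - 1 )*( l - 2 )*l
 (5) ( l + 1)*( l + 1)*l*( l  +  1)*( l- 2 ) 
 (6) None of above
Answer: 5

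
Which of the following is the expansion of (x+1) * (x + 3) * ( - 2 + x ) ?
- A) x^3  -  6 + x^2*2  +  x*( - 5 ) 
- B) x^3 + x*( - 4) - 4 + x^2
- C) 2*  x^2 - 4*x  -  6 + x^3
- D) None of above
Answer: A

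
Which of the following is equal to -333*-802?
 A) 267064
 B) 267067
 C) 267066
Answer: C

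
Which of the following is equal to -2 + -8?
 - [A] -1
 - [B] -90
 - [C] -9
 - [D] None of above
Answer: D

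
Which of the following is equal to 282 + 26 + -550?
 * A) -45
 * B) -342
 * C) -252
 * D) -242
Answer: D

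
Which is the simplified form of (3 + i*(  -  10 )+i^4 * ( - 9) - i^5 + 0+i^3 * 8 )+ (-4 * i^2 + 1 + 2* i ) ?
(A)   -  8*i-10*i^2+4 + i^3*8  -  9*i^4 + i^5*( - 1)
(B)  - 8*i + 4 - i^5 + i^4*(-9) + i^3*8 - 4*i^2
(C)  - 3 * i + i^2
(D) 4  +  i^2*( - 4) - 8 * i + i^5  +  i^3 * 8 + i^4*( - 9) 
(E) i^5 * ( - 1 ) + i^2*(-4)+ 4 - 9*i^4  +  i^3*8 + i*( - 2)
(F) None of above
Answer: B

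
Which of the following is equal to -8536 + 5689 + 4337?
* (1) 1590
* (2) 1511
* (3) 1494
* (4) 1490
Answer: 4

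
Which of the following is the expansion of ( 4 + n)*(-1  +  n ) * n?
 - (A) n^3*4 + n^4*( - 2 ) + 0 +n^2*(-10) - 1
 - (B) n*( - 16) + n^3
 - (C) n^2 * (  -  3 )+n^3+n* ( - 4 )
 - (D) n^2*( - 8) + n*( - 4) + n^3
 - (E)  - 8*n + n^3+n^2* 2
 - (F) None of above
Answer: F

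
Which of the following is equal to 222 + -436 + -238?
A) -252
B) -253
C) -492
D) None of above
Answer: D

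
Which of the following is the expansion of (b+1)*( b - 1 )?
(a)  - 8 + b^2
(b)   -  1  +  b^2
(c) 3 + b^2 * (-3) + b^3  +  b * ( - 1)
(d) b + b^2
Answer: b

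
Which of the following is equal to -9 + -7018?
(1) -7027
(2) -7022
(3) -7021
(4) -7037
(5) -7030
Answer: 1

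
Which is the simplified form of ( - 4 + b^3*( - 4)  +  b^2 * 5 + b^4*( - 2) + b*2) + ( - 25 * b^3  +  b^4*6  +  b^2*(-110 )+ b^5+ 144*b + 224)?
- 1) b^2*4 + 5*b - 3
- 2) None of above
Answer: 2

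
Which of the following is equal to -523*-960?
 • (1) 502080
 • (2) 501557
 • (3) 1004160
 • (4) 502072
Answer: 1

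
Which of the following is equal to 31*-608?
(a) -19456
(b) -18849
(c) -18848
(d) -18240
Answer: c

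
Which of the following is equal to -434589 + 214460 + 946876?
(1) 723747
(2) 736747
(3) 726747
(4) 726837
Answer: 3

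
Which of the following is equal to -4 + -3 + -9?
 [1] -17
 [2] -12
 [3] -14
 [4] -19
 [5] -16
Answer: 5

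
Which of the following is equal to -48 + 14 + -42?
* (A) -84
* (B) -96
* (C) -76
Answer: C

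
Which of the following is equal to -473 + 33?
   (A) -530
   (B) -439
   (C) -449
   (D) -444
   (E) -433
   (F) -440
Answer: F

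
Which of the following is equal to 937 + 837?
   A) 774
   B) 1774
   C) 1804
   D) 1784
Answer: B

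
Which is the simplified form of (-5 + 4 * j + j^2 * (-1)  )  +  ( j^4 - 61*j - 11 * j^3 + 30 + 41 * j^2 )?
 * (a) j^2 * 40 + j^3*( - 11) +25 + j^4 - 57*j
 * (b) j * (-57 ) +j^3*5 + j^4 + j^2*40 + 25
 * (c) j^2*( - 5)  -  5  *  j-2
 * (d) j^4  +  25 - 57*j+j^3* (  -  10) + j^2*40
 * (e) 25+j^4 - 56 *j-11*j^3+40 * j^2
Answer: a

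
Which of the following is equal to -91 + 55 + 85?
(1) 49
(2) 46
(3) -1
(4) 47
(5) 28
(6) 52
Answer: 1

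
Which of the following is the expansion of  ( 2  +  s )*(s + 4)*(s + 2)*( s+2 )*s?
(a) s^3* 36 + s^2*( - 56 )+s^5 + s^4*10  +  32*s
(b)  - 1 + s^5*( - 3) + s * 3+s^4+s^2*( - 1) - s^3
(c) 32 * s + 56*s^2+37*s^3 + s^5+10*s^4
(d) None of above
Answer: d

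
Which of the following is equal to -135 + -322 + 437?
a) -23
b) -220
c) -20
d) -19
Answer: c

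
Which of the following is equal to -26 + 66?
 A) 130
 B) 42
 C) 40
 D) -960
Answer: C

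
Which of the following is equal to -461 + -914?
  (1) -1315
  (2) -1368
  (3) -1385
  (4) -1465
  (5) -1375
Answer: 5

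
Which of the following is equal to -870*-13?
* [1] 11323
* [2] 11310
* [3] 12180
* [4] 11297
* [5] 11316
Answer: 2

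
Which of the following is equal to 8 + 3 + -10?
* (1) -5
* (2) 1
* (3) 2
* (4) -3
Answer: 2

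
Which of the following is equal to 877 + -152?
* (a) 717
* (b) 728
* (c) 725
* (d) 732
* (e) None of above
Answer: c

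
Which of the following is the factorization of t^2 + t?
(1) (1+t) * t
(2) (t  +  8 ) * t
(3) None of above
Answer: 1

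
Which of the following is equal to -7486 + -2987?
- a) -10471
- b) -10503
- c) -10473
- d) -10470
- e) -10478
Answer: c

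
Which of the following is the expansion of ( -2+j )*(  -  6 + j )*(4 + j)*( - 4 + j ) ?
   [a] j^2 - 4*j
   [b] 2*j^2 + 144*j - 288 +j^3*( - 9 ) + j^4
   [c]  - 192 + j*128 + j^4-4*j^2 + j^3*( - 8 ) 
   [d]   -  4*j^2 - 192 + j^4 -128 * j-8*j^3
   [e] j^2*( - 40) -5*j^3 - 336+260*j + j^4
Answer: c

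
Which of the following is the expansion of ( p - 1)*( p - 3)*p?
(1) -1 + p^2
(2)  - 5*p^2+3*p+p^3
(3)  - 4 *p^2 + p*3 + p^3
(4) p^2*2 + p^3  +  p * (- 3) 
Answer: 3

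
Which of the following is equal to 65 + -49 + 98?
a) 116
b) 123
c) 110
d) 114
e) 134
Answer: d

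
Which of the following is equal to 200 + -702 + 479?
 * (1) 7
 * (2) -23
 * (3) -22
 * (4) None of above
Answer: 2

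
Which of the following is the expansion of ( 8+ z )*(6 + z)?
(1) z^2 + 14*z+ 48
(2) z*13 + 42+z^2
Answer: 1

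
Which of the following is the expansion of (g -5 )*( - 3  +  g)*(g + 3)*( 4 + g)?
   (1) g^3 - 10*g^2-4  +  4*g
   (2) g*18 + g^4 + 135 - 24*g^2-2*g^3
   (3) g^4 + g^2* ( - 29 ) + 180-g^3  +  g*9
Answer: 3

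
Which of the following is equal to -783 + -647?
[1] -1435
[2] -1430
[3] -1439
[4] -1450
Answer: 2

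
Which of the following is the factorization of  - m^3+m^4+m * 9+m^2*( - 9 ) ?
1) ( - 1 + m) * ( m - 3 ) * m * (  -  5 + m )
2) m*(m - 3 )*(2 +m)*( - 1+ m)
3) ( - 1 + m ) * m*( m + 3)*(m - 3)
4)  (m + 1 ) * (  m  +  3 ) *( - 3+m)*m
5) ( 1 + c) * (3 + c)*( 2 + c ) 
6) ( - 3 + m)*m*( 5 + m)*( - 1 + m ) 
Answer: 3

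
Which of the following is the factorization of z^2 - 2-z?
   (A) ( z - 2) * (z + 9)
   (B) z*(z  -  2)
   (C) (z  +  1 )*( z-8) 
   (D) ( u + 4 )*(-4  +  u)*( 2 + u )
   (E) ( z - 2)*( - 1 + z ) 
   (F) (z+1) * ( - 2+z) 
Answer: F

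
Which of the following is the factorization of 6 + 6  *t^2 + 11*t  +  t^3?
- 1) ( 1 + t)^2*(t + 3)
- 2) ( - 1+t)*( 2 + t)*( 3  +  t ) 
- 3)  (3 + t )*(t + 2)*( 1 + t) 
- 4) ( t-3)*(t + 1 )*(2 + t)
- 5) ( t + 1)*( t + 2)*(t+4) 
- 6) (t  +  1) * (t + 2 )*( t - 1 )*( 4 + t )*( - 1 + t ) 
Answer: 3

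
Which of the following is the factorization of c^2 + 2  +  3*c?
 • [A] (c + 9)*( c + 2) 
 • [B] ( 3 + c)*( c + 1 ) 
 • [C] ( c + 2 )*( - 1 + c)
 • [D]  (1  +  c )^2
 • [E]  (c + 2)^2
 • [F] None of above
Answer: F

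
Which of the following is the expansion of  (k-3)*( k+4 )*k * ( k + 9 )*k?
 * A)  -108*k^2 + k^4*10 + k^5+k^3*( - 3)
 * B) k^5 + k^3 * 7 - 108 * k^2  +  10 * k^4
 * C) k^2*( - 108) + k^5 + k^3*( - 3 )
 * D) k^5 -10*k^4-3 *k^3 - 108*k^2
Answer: A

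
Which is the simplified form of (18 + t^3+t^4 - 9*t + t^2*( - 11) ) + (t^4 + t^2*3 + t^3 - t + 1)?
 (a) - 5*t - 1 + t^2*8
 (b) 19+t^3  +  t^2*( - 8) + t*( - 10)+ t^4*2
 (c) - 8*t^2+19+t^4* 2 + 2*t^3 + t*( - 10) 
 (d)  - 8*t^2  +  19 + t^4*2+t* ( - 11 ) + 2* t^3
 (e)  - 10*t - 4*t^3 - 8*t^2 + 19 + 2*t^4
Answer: c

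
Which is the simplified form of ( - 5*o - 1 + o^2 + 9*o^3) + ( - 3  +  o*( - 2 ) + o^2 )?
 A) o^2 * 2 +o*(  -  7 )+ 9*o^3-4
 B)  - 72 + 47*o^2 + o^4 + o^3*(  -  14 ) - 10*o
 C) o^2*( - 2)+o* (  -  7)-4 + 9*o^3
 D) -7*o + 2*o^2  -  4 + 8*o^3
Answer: A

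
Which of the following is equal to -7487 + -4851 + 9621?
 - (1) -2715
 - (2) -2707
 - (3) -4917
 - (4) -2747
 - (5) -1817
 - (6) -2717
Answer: 6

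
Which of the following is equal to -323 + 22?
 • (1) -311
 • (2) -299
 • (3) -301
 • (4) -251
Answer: 3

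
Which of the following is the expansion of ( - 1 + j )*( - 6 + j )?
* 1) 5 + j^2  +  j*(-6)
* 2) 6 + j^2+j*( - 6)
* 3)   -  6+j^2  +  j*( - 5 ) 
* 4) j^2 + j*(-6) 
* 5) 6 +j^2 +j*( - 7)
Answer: 5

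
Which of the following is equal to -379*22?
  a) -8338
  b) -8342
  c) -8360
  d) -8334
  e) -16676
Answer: a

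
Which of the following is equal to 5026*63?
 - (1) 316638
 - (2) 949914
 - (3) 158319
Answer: 1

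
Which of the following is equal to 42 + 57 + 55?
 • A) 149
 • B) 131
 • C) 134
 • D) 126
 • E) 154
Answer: E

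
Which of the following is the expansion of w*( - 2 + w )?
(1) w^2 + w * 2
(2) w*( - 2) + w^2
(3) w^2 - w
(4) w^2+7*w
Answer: 2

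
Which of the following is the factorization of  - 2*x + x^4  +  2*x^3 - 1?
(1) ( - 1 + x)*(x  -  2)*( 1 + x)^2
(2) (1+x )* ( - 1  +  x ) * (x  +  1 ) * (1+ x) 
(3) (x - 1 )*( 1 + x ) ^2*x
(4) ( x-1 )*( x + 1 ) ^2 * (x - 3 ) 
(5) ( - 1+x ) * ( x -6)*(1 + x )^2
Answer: 2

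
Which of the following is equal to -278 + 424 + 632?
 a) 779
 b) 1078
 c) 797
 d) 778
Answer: d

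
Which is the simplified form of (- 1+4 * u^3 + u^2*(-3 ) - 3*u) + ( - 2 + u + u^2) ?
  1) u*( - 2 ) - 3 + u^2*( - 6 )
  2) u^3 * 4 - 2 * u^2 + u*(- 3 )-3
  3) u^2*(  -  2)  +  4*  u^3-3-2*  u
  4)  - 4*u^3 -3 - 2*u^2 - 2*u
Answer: 3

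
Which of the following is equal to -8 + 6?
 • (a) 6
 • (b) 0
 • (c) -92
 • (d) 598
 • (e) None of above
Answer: e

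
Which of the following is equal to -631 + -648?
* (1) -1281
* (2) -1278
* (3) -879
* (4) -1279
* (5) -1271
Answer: 4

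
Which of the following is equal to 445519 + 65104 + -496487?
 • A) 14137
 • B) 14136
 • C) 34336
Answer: B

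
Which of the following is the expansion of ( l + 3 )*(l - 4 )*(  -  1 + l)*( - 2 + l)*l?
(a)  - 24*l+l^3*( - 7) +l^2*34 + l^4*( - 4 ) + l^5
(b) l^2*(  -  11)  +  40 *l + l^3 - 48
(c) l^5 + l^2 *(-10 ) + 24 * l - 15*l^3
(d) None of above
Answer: a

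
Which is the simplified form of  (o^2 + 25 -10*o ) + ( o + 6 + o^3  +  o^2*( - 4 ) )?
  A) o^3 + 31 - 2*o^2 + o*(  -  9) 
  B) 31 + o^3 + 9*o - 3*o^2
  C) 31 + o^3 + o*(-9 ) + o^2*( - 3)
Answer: C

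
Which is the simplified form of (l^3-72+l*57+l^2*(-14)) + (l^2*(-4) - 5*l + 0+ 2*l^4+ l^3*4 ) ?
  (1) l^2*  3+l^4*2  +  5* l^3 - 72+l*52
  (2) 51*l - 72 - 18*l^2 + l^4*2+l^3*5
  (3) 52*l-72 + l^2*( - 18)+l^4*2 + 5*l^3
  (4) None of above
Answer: 3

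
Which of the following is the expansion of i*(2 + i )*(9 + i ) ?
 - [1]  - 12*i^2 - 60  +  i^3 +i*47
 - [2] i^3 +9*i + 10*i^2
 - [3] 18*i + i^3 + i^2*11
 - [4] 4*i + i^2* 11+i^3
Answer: 3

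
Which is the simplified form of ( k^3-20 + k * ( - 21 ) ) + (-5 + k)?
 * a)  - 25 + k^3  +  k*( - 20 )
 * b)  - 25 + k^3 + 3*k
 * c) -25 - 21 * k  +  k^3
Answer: a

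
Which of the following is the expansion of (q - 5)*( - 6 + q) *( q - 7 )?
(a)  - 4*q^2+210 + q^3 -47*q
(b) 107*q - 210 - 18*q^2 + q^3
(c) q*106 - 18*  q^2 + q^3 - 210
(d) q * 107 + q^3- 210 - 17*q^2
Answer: b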